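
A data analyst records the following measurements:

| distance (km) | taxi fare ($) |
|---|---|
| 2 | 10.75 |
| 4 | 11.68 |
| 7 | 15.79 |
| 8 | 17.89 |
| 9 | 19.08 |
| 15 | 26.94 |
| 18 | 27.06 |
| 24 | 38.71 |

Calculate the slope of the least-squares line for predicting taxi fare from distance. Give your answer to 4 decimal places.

n = 8, Σx = 87, Σy = 167.9, Σxy = 2313.81, Σx² = 1339
Sxx = Σx² − (Σx)²/n = 1339 − 946.125 = 392.875
Sxy = Σxy − (Σx)(Σy)/n = 2313.81 − 1825.9125 = 487.8975
b = Sxy/Sxx = 487.8975/392.875 = 1.241864

1.2419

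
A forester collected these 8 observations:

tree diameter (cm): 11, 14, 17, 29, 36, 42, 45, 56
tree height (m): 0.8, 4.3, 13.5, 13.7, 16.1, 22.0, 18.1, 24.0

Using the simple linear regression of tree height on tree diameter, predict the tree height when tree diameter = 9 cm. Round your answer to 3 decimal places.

n = 8, Σx = 250, Σy = 112.5, Σxy = 4357.9, Σx² = 9668
Sxx = Σx² − (Σx)²/n = 9668 − 7812.5 = 1855.5
Sxy = Σxy − (Σx)(Σy)/n = 4357.9 − 3515.625 = 842.275
b = Sxy/Sxx = 842.275/1855.5 = 0.453934
a = ȳ − b·x̄ = 14.0625 − 0.453934·31.25 = -0.122945
ŷ(9) = a + b·9 = -0.122945 + 0.453934·9 = 3.962463

3.962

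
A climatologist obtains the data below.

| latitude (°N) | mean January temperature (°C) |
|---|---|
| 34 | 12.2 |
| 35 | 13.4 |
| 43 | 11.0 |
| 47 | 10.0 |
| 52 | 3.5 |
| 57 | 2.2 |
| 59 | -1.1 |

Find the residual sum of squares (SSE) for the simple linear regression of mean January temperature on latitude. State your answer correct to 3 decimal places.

n = 7, Σx = 327, Σy = 51.2, Σxy = 2069.3, Σx² = 15873, Σy² = 567.7
Sxx = Σx² − (Σx)²/n = 15873 − 15275.571429 = 597.428571
Sxy = Σxy − (Σx)(Σy)/n = 2069.3 − 2391.771429 = -322.471429
Syy = Σy² − (Σy)²/n = 567.7 − 374.491429 = 193.208571
b = Sxy/Sxx = -322.471429/597.428571 = -0.539766
SSE = Syy − b·Sxy = 193.208571 − (-0.539766)·(-322.471429) = 19.149567

19.150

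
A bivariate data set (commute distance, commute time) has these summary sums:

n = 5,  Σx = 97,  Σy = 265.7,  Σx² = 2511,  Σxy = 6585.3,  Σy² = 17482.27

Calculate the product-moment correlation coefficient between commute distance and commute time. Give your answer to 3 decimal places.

Sxx = Σx² − (Σx)²/n = 2511 − 1881.8 = 629.2
Sxy = Σxy − (Σx)(Σy)/n = 6585.3 − 5154.58 = 1430.72
Syy = Σy² − (Σy)²/n = 17482.27 − 14119.298 = 3362.972
r = Sxy/√(Sxx·Syy) = 1430.72/√(2115981.9824) = 1430.72/1454.641531 = 0.983555

0.984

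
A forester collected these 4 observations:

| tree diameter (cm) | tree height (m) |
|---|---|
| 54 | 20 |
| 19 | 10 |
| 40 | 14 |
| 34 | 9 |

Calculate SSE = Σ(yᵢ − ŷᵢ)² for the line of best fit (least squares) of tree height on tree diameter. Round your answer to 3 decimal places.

18.566

n = 4, Σx = 147, Σy = 53, Σxy = 2136, Σx² = 6033, Σy² = 777
Sxx = Σx² − (Σx)²/n = 6033 − 5402.25 = 630.75
Sxy = Σxy − (Σx)(Σy)/n = 2136 − 1947.75 = 188.25
Syy = Σy² − (Σy)²/n = 777 − 702.25 = 74.75
b = Sxy/Sxx = 188.25/630.75 = 0.298454
SSE = Syy − b·Sxy = 74.75 − 0.298454·188.25 = 18.565993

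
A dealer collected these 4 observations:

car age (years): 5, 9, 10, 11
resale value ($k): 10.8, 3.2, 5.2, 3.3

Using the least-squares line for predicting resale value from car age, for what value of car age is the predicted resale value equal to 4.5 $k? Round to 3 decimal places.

n = 4, Σx = 35, Σy = 22.5, Σxy = 171.1, Σx² = 327
Sxx = Σx² − (Σx)²/n = 327 − 306.25 = 20.75
Sxy = Σxy − (Σx)(Σy)/n = 171.1 − 196.875 = -25.775
b = Sxy/Sxx = -25.775/20.75 = -1.242169
a = ȳ − b·x̄ = 5.625 − (-1.242169)·8.75 = 16.493976
Set a + b·x = 4.5: x = (4.5 − 16.493976) / (-1.242169) = 9.655674

9.656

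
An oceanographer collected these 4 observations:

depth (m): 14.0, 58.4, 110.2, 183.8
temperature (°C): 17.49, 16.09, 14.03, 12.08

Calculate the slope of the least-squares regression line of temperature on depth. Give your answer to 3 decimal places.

n = 4, Σx = 366.4, Σy = 59.69, Σxy = 4950.926, Σx² = 49533.04
Sxx = Σx² − (Σx)²/n = 49533.04 − 33562.24 = 15970.8
Sxy = Σxy − (Σx)(Σy)/n = 4950.926 − 5467.604 = -516.678
b = Sxy/Sxx = -516.678/15970.8 = -0.032351

-0.032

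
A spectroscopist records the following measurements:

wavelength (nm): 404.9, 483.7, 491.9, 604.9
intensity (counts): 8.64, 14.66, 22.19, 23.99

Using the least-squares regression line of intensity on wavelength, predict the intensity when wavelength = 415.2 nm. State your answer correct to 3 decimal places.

n = 4, Σx = 1985.4, Σy = 69.48, Σxy = 36016.19, Σx² = 1005779.32
Sxx = Σx² − (Σx)²/n = 1005779.32 − 985453.29 = 20326.03
Sxy = Σxy − (Σx)(Σy)/n = 36016.19 − 34486.398 = 1529.792
b = Sxy/Sxx = 1529.792/20326.03 = 0.075263
a = ȳ − b·x̄ = 17.37 − 0.075263·496.35 = -19.986644
ŷ(415.2) = a + b·415.2 = -19.986644 + 0.075263·415.2 = 11.262431

11.262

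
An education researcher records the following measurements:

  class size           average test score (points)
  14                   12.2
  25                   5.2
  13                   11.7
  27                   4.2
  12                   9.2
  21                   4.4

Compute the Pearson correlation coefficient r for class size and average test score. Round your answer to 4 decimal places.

n = 6, Σx = 112, Σy = 46.9, Σxy = 769.1, Σx² = 2304, Σy² = 434.41
Sxx = Σx² − (Σx)²/n = 2304 − 2090.666667 = 213.333333
Sxy = Σxy − (Σx)(Σy)/n = 769.1 − 875.466667 = -106.366667
Syy = Σy² − (Σy)²/n = 434.41 − 366.601667 = 67.808333
r = Sxy/√(Sxx·Syy) = -106.366667/√(14465.777778) = -106.366667/120.273762 = -0.884371

-0.8844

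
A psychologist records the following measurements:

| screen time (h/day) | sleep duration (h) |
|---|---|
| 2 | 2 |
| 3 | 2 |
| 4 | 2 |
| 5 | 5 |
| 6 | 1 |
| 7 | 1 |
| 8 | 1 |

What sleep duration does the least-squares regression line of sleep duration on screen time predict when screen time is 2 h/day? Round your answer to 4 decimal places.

2.6429

n = 7, Σx = 35, Σy = 14, Σxy = 64, Σx² = 203
Sxx = Σx² − (Σx)²/n = 203 − 175 = 28
Sxy = Σxy − (Σx)(Σy)/n = 64 − 70 = -6
b = Sxy/Sxx = -6/28 = -0.214286
a = ȳ − b·x̄ = 2 − (-0.214286)·5 = 3.071429
ŷ(2) = a + b·2 = 3.071429 + (-0.214286)·2 = 2.642857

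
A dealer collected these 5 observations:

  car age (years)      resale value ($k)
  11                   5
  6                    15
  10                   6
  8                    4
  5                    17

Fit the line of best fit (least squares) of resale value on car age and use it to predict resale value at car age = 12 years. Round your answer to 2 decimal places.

1.09

n = 5, Σx = 40, Σy = 47, Σxy = 322, Σx² = 346
Sxx = Σx² − (Σx)²/n = 346 − 320 = 26
Sxy = Σxy − (Σx)(Σy)/n = 322 − 376 = -54
b = Sxy/Sxx = -54/26 = -2.076923
a = ȳ − b·x̄ = 9.4 − (-2.076923)·8 = 26.015385
ŷ(12) = a + b·12 = 26.015385 + (-2.076923)·12 = 1.092308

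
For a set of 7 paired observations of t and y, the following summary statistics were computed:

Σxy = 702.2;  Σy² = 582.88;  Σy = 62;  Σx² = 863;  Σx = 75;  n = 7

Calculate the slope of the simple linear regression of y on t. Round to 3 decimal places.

Sxx = Σx² − (Σx)²/n = 863 − 803.571429 = 59.428571
Sxy = Σxy − (Σx)(Σy)/n = 702.2 − 664.285714 = 37.914286
b = Sxy/Sxx = 37.914286/59.428571 = 0.637981

0.638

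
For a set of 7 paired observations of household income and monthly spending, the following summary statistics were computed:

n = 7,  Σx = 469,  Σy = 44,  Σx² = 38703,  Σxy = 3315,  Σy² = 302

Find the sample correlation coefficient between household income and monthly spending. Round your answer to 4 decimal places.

0.8530

Sxx = Σx² − (Σx)²/n = 38703 − 31423 = 7280
Sxy = Σxy − (Σx)(Σy)/n = 3315 − 2948 = 367
Syy = Σy² − (Σy)²/n = 302 − 276.571429 = 25.428571
r = Sxy/√(Sxx·Syy) = 367/√(185120) = 367/430.255738 = 0.852981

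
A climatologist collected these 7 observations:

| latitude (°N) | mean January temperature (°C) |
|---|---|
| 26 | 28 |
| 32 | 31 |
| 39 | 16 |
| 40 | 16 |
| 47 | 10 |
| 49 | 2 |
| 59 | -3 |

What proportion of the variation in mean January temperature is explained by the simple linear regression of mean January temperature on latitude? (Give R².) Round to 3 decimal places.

n = 7, Σx = 292, Σy = 100, Σxy = 3375, Σx² = 12912, Σy² = 2370
Sxx = Σx² − (Σx)²/n = 12912 − 12180.571429 = 731.428571
Sxy = Σxy − (Σx)(Σy)/n = 3375 − 4171.428571 = -796.428571
Syy = Σy² − (Σy)²/n = 2370 − 1428.571429 = 941.428571
R² = Sxy²/(Sxx·Syy) = (-796.428571)²/(731.428571·941.428571) = 0.921159

0.921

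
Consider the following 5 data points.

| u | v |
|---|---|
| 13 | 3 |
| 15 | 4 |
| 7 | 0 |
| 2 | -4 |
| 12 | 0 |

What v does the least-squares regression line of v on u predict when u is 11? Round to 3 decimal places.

1.267

n = 5, Σx = 49, Σy = 3, Σxy = 91, Σx² = 591
Sxx = Σx² − (Σx)²/n = 591 − 480.2 = 110.8
Sxy = Σxy − (Σx)(Σy)/n = 91 − 29.4 = 61.6
b = Sxy/Sxx = 61.6/110.8 = 0.555957
a = ȳ − b·x̄ = 0.6 − 0.555957·9.8 = -4.848375
ŷ(11) = a + b·11 = -4.848375 + 0.555957·11 = 1.267148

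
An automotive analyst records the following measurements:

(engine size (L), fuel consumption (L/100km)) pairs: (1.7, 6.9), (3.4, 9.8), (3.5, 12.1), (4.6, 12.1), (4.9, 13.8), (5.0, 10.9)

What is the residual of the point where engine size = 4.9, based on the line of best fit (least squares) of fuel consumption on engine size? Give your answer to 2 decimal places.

n = 6, Σx = 23.1, Σy = 65.6, Σxy = 265.18, Σx² = 96.87
Sxx = Σx² − (Σx)²/n = 96.87 − 88.935 = 7.935
Sxy = Σxy − (Σx)(Σy)/n = 265.18 − 252.56 = 12.62
b = Sxy/Sxx = 12.62/7.935 = 1.590422
a = ȳ − b·x̄ = 10.933333 − 1.590422·3.85 = 4.810208
ŷ(4.9) = 4.810208 + 1.590422·4.9 = 12.603277
residual = y − ŷ = 13.8 − 12.603277 = 1.196723

1.20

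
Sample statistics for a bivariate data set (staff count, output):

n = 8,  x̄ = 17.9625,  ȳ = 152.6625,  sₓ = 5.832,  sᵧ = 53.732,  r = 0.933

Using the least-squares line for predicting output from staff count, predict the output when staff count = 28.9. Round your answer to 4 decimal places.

b = r · sᵧ/sₓ = 0.933 · 53.732/5.832 = 8.596014
a = ȳ − b·x̄ = 152.6625 − 8.596014·17.9625 = -1.743409
ŷ(28.9) = a + b·28.9 = -1.743409 + 8.596014·28.9 = 246.681408

246.6814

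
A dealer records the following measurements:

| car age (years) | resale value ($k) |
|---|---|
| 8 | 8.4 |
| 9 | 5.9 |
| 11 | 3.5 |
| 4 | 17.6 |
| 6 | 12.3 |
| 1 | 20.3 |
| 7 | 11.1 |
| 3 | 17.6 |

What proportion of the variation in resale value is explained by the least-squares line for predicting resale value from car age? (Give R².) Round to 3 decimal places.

0.979

n = 8, Σx = 49, Σy = 96.7, Σxy = 453.8, Σx² = 377, Σy² = 1423.73
Sxx = Σx² − (Σx)²/n = 377 − 300.125 = 76.875
Sxy = Σxy − (Σx)(Σy)/n = 453.8 − 592.2875 = -138.4875
Syy = Σy² − (Σy)²/n = 1423.73 − 1168.86125 = 254.86875
R² = Sxy²/(Sxx·Syy) = (-138.4875)²/(76.875·254.86875) = 0.978857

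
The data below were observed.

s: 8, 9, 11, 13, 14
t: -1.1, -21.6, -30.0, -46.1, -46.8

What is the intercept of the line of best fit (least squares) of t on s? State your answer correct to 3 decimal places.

49.615

n = 5, Σx = 55, Σy = -145.6, Σxy = -1787.7, Σx² = 631
Sxx = Σx² − (Σx)²/n = 631 − 605 = 26
Sxy = Σxy − (Σx)(Σy)/n = -1787.7 − (-1601.6) = -186.1
b = Sxy/Sxx = -186.1/26 = -7.157692
a = ȳ − b·x̄ = -29.12 − (-7.157692)·11 = 49.614615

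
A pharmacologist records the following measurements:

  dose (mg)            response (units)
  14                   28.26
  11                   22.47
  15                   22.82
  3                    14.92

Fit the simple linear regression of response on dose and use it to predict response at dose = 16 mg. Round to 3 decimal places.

n = 4, Σx = 43, Σy = 88.47, Σxy = 1029.87, Σx² = 551
Sxx = Σx² − (Σx)²/n = 551 − 462.25 = 88.75
Sxy = Σxy − (Σx)(Σy)/n = 1029.87 − 951.0525 = 78.8175
b = Sxy/Sxx = 78.8175/88.75 = 0.888085
a = ȳ − b·x̄ = 22.1175 − 0.888085·10.75 = 12.570592
ŷ(16) = a + b·16 = 12.570592 + 0.888085·16 = 26.779944

26.780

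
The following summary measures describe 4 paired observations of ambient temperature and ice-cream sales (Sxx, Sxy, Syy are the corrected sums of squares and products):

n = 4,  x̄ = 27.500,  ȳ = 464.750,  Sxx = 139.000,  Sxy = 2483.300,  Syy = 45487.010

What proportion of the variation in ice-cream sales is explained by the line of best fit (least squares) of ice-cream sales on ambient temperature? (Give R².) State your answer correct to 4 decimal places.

R² = Sxy²/(Sxx·Syy) = (2483.3)²/(139·45487.01) = 0.975340

0.9753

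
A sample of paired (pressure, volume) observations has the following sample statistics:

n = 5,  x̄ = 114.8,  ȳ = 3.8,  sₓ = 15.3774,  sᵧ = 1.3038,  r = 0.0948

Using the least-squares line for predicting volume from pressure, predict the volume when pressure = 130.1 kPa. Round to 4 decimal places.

3.9230

b = r · sᵧ/sₓ = 0.0948 · 1.3038/15.3774 = 0.008038
a = ȳ − b·x̄ = 3.8 − 0.008038·114.8 = 2.877262
ŷ(130.1) = a + b·130.1 = 2.877262 + 0.008038·130.1 = 3.922978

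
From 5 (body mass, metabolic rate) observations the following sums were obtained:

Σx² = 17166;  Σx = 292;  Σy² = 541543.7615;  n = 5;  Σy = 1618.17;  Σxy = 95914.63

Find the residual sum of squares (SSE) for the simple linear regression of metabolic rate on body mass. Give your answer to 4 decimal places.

198.8619

Sxx = Σx² − (Σx)²/n = 17166 − 17052.8 = 113.2
Sxy = Σxy − (Σx)(Σy)/n = 95914.63 − 94501.128 = 1413.502
Syy = Σy² − (Σy)²/n = 541543.7615 − 523694.82978 = 17848.93172
b = Sxy/Sxx = 1413.502/113.2 = 12.486767
SSE = Syy − b·Sxy = 17848.93172 − 12.486767·1413.502 = 198.861897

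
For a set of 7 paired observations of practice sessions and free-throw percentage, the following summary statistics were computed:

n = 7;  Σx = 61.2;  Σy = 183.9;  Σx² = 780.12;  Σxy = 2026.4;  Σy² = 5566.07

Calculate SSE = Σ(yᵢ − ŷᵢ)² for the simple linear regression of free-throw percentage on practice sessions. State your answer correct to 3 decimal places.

19.752

Sxx = Σx² − (Σx)²/n = 780.12 − 535.062857 = 245.057143
Sxy = Σxy − (Σx)(Σy)/n = 2026.4 − 1607.811429 = 418.588571
Syy = Σy² − (Σy)²/n = 5566.07 − 4831.315714 = 734.754286
b = Sxy/Sxx = 418.588571/245.057143 = 1.708126
SSE = Syy − b·Sxy = 734.754286 − 1.708126·418.588571 = 19.752103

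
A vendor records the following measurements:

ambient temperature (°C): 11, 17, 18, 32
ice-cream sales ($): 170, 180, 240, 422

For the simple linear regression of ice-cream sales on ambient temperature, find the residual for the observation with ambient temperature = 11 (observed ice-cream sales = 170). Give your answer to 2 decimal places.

25.31

n = 4, Σx = 78, Σy = 1012, Σxy = 22754, Σx² = 1758
Sxx = Σx² − (Σx)²/n = 1758 − 1521 = 237
Sxy = Σxy − (Σx)(Σy)/n = 22754 − 19734 = 3020
b = Sxy/Sxx = 3020/237 = 12.742616
a = ȳ − b·x̄ = 253 − 12.742616·19.5 = 4.518987
ŷ(11) = 4.518987 + 12.742616·11 = 144.687764
residual = y − ŷ = 170 − 144.687764 = 25.312236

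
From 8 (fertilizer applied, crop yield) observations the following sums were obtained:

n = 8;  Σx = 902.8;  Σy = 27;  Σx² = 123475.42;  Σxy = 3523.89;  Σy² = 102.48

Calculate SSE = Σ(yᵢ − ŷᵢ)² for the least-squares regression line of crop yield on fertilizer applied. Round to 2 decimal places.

0.82

Sxx = Σx² − (Σx)²/n = 123475.42 − 101880.98 = 21594.44
Sxy = Σxy − (Σx)(Σy)/n = 3523.89 − 3046.95 = 476.94
Syy = Σy² − (Σy)²/n = 102.48 − 91.125 = 11.355
b = Sxy/Sxx = 476.94/21594.44 = 0.022086
SSE = Syy − b·Sxy = 11.355 − 0.022086·476.94 = 0.821188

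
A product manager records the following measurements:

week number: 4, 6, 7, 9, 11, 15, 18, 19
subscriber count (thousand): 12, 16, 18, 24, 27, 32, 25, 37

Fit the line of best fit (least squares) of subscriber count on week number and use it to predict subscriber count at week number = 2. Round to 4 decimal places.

n = 8, Σx = 89, Σy = 191, Σxy = 2416, Σx² = 1213
Sxx = Σx² − (Σx)²/n = 1213 − 990.125 = 222.875
Sxy = Σxy − (Σx)(Σy)/n = 2416 − 2124.875 = 291.125
b = Sxy/Sxx = 291.125/222.875 = 1.306225
a = ȳ − b·x̄ = 23.875 − 1.306225·11.125 = 9.343242
ŷ(2) = a + b·2 = 9.343242 + 1.306225·2 = 11.955693

11.9557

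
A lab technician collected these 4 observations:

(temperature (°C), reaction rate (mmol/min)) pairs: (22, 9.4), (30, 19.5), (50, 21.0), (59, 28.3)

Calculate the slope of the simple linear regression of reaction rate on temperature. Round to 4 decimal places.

n = 4, Σx = 161, Σy = 78.2, Σxy = 3511.5, Σx² = 7365
Sxx = Σx² − (Σx)²/n = 7365 − 6480.25 = 884.75
Sxy = Σxy − (Σx)(Σy)/n = 3511.5 − 3147.55 = 363.95
b = Sxy/Sxx = 363.95/884.75 = 0.411359

0.4114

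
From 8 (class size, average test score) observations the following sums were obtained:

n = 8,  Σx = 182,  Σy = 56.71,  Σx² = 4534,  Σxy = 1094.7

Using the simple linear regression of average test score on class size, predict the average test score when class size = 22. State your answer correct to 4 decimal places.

7.4613

Sxx = Σx² − (Σx)²/n = 4534 − 4140.5 = 393.5
Sxy = Σxy − (Σx)(Σy)/n = 1094.7 − 1290.1525 = -195.4525
b = Sxy/Sxx = -195.4525/393.5 = -0.496703
a = ȳ − b·x̄ = 7.08875 − (-0.496703)·22.75 = 18.388736
ŷ(22) = a + b·22 = 18.388736 + (-0.496703)·22 = 7.461277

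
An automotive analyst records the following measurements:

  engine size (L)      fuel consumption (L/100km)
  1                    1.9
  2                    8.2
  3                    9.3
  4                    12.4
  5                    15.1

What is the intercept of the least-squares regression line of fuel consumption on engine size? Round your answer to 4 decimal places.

0.2000

n = 5, Σx = 15, Σy = 46.9, Σxy = 171.3, Σx² = 55
Sxx = Σx² − (Σx)²/n = 55 − 45 = 10
Sxy = Σxy − (Σx)(Σy)/n = 171.3 − 140.7 = 30.6
b = Sxy/Sxx = 30.6/10 = 3.06
a = ȳ − b·x̄ = 9.38 − 3.06·3 = 0.2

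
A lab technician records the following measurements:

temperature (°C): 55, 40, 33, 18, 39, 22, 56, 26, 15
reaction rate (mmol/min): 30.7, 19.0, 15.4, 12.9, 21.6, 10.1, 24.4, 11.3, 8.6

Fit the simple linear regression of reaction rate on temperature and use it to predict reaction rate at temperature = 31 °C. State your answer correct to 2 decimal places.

15.82

n = 9, Σx = 304, Σy = 154, Σxy = 6042.7, Σx² = 12080
Sxx = Σx² − (Σx)²/n = 12080 − 10268.444444 = 1811.555556
Sxy = Σxy − (Σx)(Σy)/n = 6042.7 − 5201.777778 = 840.922222
b = Sxy/Sxx = 840.922222/1811.555556 = 0.464199
a = ȳ − b·x̄ = 17.111111 − 0.464199·33.777778 = 1.431501
ŷ(31) = a + b·31 = 1.431501 + 0.464199·31 = 15.821670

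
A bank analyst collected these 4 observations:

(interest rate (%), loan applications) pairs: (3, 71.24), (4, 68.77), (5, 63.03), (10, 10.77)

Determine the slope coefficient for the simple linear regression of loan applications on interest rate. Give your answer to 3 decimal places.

-9.114

n = 4, Σx = 22, Σy = 213.81, Σxy = 911.65, Σx² = 150
Sxx = Σx² − (Σx)²/n = 150 − 121 = 29
Sxy = Σxy − (Σx)(Σy)/n = 911.65 − 1175.955 = -264.305
b = Sxy/Sxx = -264.305/29 = -9.113966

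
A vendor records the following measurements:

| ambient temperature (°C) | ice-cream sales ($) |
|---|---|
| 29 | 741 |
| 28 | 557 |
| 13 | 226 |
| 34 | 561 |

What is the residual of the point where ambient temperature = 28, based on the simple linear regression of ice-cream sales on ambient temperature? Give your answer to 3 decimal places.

-3.982

n = 4, Σx = 104, Σy = 2085, Σxy = 59097, Σx² = 2950
Sxx = Σx² − (Σx)²/n = 2950 − 2704 = 246
Sxy = Σxy − (Σx)(Σy)/n = 59097 − 54210 = 4887
b = Sxy/Sxx = 4887/246 = 19.865854
a = ȳ − b·x̄ = 521.25 − 19.865854·26 = 4.737805
ŷ(28) = 4.737805 + 19.865854·28 = 560.981707
residual = y − ŷ = 557 − 560.981707 = -3.981707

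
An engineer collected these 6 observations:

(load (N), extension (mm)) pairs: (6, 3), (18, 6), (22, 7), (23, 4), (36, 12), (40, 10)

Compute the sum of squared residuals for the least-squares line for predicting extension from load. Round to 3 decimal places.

n = 6, Σx = 145, Σy = 42, Σxy = 1204, Σx² = 4269, Σy² = 354
Sxx = Σx² − (Σx)²/n = 4269 − 3504.166667 = 764.833333
Sxy = Σxy − (Σx)(Σy)/n = 1204 − 1015 = 189
Syy = Σy² − (Σy)²/n = 354 − 294 = 60
b = Sxy/Sxx = 189/764.833333 = 0.247113
SSE = Syy − b·Sxy = 60 − 0.247113·189 = 13.295707

13.296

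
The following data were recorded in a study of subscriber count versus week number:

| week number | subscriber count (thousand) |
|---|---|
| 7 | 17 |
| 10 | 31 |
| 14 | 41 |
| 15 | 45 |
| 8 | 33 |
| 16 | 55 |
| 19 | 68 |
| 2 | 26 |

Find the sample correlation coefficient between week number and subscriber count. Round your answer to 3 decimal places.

0.887

n = 8, Σx = 91, Σy = 316, Σxy = 4166, Σx² = 1255, Σy² = 14370
Sxx = Σx² − (Σx)²/n = 1255 − 1035.125 = 219.875
Sxy = Σxy − (Σx)(Σy)/n = 4166 − 3594.5 = 571.5
Syy = Σy² − (Σy)²/n = 14370 − 12482 = 1888
r = Sxy/√(Sxx·Syy) = 571.5/√(415124) = 571.5/644.301172 = 0.887008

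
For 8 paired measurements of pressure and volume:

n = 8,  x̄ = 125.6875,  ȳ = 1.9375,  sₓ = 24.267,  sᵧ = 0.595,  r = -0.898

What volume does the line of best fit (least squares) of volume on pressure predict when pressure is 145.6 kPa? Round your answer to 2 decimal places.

b = r · sᵧ/sₓ = -0.898 · 0.595/24.267 = -0.022018
a = ȳ − b·x̄ = 1.9375 − (-0.022018)·125.6875 = 4.704883
ŷ(145.6) = a + b·145.6 = 4.704883 + (-0.022018)·145.6 = 1.499067

1.50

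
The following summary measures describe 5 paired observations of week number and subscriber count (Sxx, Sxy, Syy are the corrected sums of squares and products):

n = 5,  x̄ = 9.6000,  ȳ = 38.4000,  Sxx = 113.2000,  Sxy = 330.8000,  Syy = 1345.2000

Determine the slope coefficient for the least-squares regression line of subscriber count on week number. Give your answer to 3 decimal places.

b = Sxy/Sxx = 330.8/113.2 = 2.922261

2.922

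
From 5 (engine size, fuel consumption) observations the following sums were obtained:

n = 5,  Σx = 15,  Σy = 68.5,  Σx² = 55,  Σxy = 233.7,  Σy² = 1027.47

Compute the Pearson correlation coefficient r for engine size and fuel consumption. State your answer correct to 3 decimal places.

0.945

Sxx = Σx² − (Σx)²/n = 55 − 45 = 10
Sxy = Σxy − (Σx)(Σy)/n = 233.7 − 205.5 = 28.2
Syy = Σy² − (Σy)²/n = 1027.47 − 938.45 = 89.02
r = Sxy/√(Sxx·Syy) = 28.2/√(890.2) = 28.2/29.836220 = 0.945160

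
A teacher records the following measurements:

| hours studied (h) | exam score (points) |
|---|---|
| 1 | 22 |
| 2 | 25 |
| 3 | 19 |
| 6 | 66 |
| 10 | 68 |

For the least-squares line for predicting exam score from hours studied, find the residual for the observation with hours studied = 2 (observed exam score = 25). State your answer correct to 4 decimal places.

n = 5, Σx = 22, Σy = 200, Σxy = 1205, Σx² = 150
Sxx = Σx² − (Σx)²/n = 150 − 96.8 = 53.2
Sxy = Σxy − (Σx)(Σy)/n = 1205 − 880 = 325
b = Sxy/Sxx = 325/53.2 = 6.109023
a = ȳ − b·x̄ = 40 − 6.109023·4.4 = 13.120301
ŷ(2) = 13.120301 + 6.109023·2 = 25.338346
residual = y − ŷ = 25 − 25.338346 = -0.338346

-0.3383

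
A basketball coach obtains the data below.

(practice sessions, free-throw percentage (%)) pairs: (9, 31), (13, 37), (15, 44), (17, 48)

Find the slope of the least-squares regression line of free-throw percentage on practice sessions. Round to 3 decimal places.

2.171

n = 4, Σx = 54, Σy = 160, Σxy = 2236, Σx² = 764
Sxx = Σx² − (Σx)²/n = 764 − 729 = 35
Sxy = Σxy − (Σx)(Σy)/n = 2236 − 2160 = 76
b = Sxy/Sxx = 76/35 = 2.171429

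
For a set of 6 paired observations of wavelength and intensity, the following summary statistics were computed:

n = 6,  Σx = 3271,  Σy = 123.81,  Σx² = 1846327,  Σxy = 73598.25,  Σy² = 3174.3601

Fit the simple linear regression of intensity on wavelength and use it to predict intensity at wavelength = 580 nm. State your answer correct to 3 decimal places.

Sxx = Σx² − (Σx)²/n = 1846327 − 1783240.166667 = 63086.833333
Sxy = Σxy − (Σx)(Σy)/n = 73598.25 − 67497.085 = 6101.165
b = Sxy/Sxx = 6101.165/63086.833333 = 0.096711
a = ȳ − b·x̄ = 20.635 − 0.096711·545.166667 = -32.088391
ŷ(580) = a + b·580 = -32.088391 + 0.096711·580 = 24.003752

24.004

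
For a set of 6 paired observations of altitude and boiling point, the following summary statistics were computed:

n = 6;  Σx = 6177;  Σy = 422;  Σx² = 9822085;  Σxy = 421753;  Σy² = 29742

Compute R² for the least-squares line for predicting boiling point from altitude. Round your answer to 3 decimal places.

0.759

Sxx = Σx² − (Σx)²/n = 9822085 − 6359221.5 = 3462863.5
Sxy = Σxy − (Σx)(Σy)/n = 421753 − 434449 = -12696
Syy = Σy² − (Σy)²/n = 29742 − 29680.666667 = 61.333333
R² = Sxy²/(Sxx·Syy) = (-12696)²/(3462863.5·61.333333) = 0.758930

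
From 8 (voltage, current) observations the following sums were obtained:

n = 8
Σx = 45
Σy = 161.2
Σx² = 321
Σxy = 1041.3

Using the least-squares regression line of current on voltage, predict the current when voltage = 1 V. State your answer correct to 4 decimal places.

10.9818

Sxx = Σx² − (Σx)²/n = 321 − 253.125 = 67.875
Sxy = Σxy − (Σx)(Σy)/n = 1041.3 − 906.75 = 134.55
b = Sxy/Sxx = 134.55/67.875 = 1.982320
a = ȳ − b·x̄ = 20.15 − 1.982320·5.625 = 8.999448
ŷ(1) = a + b·1 = 8.999448 + 1.982320·1 = 10.981768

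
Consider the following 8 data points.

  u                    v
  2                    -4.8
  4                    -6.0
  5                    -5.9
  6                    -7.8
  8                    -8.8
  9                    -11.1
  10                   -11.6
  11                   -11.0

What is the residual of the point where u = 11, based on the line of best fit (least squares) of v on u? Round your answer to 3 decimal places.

0.763

n = 8, Σx = 55, Σy = -67, Σxy = -517.2, Σx² = 447
Sxx = Σx² − (Σx)²/n = 447 − 378.125 = 68.875
Sxy = Σxy − (Σx)(Σy)/n = -517.2 − (-460.625) = -56.575
b = Sxy/Sxx = -56.575/68.875 = -0.821416
a = ȳ − b·x̄ = -8.375 − (-0.821416)·6.875 = -2.727768
ŷ(11) = -2.727768 + (-0.821416)·11 = -11.763339
residual = y − ŷ = -11.0 − (-11.763339) = 0.763339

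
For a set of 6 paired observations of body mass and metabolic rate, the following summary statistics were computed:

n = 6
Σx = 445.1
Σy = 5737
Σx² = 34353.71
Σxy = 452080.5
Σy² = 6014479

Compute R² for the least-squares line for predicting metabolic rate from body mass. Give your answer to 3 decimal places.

0.994

Sxx = Σx² − (Σx)²/n = 34353.71 − 33019.001667 = 1334.708333
Sxy = Σxy − (Σx)(Σy)/n = 452080.5 − 425589.783333 = 26490.716667
Syy = Σy² − (Σy)²/n = 6014479 − 5485528.166667 = 528950.833333
R² = Sxy²/(Sxx·Syy) = (26490.716667)²/(1334.708333·528950.833333) = 0.993999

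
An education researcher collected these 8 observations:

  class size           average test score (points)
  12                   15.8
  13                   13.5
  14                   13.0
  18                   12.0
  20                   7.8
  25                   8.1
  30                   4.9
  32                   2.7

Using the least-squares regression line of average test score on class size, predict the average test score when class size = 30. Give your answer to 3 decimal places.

4.299

n = 8, Σx = 164, Σy = 77.8, Σxy = 1355, Σx² = 3782
Sxx = Σx² − (Σx)²/n = 3782 − 3362 = 420
Sxy = Σxy − (Σx)(Σy)/n = 1355 − 1594.9 = -239.9
b = Sxy/Sxx = -239.9/420 = -0.571190
a = ȳ − b·x̄ = 9.725 − (-0.571190)·20.5 = 21.434405
ŷ(30) = a + b·30 = 21.434405 + (-0.571190)·30 = 4.298690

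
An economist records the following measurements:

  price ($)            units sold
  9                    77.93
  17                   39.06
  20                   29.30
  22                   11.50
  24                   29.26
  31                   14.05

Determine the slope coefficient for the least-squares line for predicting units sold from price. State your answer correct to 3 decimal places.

n = 6, Σx = 123, Σy = 201.1, Σxy = 3342.18, Σx² = 2791
Sxx = Σx² − (Σx)²/n = 2791 − 2521.5 = 269.5
Sxy = Σxy − (Σx)(Σy)/n = 3342.18 − 4122.55 = -780.37
b = Sxy/Sxx = -780.37/269.5 = -2.895622

-2.896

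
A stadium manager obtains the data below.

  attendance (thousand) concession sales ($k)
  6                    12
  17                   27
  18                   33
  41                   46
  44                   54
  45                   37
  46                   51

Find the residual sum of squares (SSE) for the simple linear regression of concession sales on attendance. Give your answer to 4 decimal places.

241.2357

n = 7, Σx = 217, Σy = 260, Σxy = 9398, Σx² = 8407, Σy² = 10964
Sxx = Σx² − (Σx)²/n = 8407 − 6727 = 1680
Sxy = Σxy − (Σx)(Σy)/n = 9398 − 8060 = 1338
Syy = Σy² − (Σy)²/n = 10964 − 9657.142857 = 1306.857143
b = Sxy/Sxx = 1338/1680 = 0.796429
SSE = Syy − b·Sxy = 1306.857143 − 0.796429·1338 = 241.235714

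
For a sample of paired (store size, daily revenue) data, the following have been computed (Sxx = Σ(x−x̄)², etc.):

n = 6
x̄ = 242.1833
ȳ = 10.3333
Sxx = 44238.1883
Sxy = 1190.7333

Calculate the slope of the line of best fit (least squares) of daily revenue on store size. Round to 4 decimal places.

0.0269

b = Sxy/Sxx = 1190.7333/44238.1883 = 0.026916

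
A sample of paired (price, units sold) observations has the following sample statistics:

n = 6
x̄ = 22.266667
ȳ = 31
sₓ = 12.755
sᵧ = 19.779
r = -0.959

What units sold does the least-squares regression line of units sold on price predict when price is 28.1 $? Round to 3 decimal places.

22.325

b = r · sᵧ/sₓ = -0.959 · 19.779/12.755 = -1.487108
a = ȳ − b·x̄ = 31 − (-1.487108)·22.266667 = 64.112936
ŷ(28.1) = a + b·28.1 = 64.112936 + (-1.487108)·28.1 = 22.325205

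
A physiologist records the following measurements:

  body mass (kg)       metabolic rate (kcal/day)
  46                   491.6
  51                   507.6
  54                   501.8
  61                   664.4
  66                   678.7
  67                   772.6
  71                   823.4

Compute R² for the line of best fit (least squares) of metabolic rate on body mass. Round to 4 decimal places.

0.9156

n = 7, Σx = 416, Σy = 4440.1, Σxy = 271146.6, Σx² = 25240, Σy² = 2928090.93
Sxx = Σx² − (Σx)²/n = 25240 − 24722.285714 = 517.714286
Sxy = Σxy − (Σx)(Σy)/n = 271146.6 − 263868.8 = 7277.8
Syy = Σy² − (Σy)²/n = 2928090.93 − 2816355.43 = 111735.5
R² = Sxy²/(Sxx·Syy) = (7277.8)²/(517.714286·111735.5) = 0.915628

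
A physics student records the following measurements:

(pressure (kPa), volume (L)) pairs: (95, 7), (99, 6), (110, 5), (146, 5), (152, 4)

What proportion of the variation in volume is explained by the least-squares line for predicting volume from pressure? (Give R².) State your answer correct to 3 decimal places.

0.723

n = 5, Σx = 602, Σy = 27, Σxy = 3147, Σx² = 75346, Σy² = 151
Sxx = Σx² − (Σx)²/n = 75346 − 72480.8 = 2865.2
Sxy = Σxy − (Σx)(Σy)/n = 3147 − 3250.8 = -103.8
Syy = Σy² − (Σy)²/n = 151 − 145.8 = 5.2
R² = Sxy²/(Sxx·Syy) = (-103.8)²/(2865.2·5.2) = 0.723163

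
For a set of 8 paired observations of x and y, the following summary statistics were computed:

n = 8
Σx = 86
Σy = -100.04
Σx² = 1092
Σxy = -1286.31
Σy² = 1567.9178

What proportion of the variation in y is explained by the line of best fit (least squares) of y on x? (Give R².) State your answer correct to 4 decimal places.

0.8377

Sxx = Σx² − (Σx)²/n = 1092 − 924.5 = 167.5
Sxy = Σxy − (Σx)(Σy)/n = -1286.31 − (-1075.43) = -210.88
Syy = Σy² − (Σy)²/n = 1567.9178 − 1251.0002 = 316.9176
R² = Sxy²/(Sxx·Syy) = (-210.88)²/(167.5·316.9176) = 0.837741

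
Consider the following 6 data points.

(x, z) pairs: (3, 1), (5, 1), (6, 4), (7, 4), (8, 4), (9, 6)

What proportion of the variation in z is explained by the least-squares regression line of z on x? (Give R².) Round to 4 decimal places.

0.8286

n = 6, Σx = 38, Σy = 20, Σxy = 146, Σx² = 264, Σy² = 86
Sxx = Σx² − (Σx)²/n = 264 − 240.666667 = 23.333333
Sxy = Σxy − (Σx)(Σy)/n = 146 − 126.666667 = 19.333333
Syy = Σy² − (Σy)²/n = 86 − 66.666667 = 19.333333
R² = Sxy²/(Sxx·Syy) = (19.333333)²/(23.333333·19.333333) = 0.828571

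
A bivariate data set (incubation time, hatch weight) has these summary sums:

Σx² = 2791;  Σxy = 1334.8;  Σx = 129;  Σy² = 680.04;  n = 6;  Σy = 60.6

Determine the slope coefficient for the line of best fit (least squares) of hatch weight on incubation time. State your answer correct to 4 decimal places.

Sxx = Σx² − (Σx)²/n = 2791 − 2773.5 = 17.5
Sxy = Σxy − (Σx)(Σy)/n = 1334.8 − 1302.9 = 31.9
b = Sxy/Sxx = 31.9/17.5 = 1.822857

1.8229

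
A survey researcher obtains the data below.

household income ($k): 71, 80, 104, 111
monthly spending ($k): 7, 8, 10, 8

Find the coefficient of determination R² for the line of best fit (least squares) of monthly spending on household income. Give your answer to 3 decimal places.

0.400

n = 4, Σx = 366, Σy = 33, Σxy = 3065, Σx² = 34578, Σy² = 277
Sxx = Σx² − (Σx)²/n = 34578 − 33489 = 1089
Sxy = Σxy − (Σx)(Σy)/n = 3065 − 3019.5 = 45.5
Syy = Σy² − (Σy)²/n = 277 − 272.25 = 4.75
R² = Sxy²/(Sxx·Syy) = (45.5)²/(1089·4.75) = 0.400222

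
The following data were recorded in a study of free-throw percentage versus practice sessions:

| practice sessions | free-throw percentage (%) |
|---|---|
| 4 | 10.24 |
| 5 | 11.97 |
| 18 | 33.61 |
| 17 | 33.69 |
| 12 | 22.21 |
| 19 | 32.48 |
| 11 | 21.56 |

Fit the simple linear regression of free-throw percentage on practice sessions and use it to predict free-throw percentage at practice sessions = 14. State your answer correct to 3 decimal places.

26.464

n = 7, Σx = 86, Σy = 165.76, Σxy = 2399.32, Σx² = 1280
Sxx = Σx² − (Σx)²/n = 1280 − 1056.571429 = 223.428571
Sxy = Σxy − (Σx)(Σy)/n = 2399.32 − 2036.48 = 362.84
b = Sxy/Sxx = 362.84/223.428571 = 1.623964
a = ȳ − b·x̄ = 23.68 − 1.623964·12.285714 = 3.728440
ŷ(14) = a + b·14 = 3.728440 + 1.623964·14 = 26.463939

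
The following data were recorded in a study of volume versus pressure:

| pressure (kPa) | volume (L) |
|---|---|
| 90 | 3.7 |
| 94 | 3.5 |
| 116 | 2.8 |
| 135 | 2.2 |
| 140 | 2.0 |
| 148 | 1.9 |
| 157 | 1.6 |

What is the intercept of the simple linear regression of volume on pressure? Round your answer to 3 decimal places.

n = 7, Σx = 880, Σy = 17.7, Σxy = 2096.2, Σx² = 114770
Sxx = Σx² − (Σx)²/n = 114770 − 110628.571429 = 4141.428571
Sxy = Σxy − (Σx)(Σy)/n = 2096.2 − 2225.142857 = -128.942857
b = Sxy/Sxx = -128.942857/4141.428571 = -0.031135
a = ȳ − b·x̄ = 2.528571 − (-0.031135)·125.714286 = 6.442670

6.443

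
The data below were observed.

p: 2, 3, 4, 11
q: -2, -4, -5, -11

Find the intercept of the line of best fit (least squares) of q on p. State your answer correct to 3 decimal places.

n = 4, Σx = 20, Σy = -22, Σxy = -157, Σx² = 150
Sxx = Σx² − (Σx)²/n = 150 − 100 = 50
Sxy = Σxy − (Σx)(Σy)/n = -157 − (-110) = -47
b = Sxy/Sxx = -47/50 = -0.94
a = ȳ − b·x̄ = -5.5 − (-0.94)·5 = -0.8

-0.800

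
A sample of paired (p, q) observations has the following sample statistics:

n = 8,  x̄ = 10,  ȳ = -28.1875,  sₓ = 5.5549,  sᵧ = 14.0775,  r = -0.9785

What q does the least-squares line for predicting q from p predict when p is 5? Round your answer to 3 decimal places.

b = r · sᵧ/sₓ = -0.9785 · 14.0775/5.5549 = -2.479763
a = ȳ − b·x̄ = -28.1875 − (-2.479763)·10 = -3.389873
ŷ(5) = a + b·5 = -3.389873 + (-2.479763)·5 = -15.788687

-15.789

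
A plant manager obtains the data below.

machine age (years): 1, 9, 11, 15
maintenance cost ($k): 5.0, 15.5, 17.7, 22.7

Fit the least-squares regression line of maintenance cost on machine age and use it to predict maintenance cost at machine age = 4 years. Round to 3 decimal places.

8.898

n = 4, Σx = 36, Σy = 60.9, Σxy = 679.7, Σx² = 428
Sxx = Σx² − (Σx)²/n = 428 − 324 = 104
Sxy = Σxy − (Σx)(Σy)/n = 679.7 − 548.1 = 131.6
b = Sxy/Sxx = 131.6/104 = 1.265385
a = ȳ − b·x̄ = 15.225 − 1.265385·9 = 3.836538
ŷ(4) = a + b·4 = 3.836538 + 1.265385·4 = 8.898077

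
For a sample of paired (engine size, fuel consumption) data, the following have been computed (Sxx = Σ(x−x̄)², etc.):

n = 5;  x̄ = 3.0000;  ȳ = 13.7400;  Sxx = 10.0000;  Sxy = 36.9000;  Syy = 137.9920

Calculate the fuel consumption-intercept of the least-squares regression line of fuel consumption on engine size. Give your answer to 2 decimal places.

2.67

b = Sxy/Sxx = 36.9/10 = 3.69
a = ȳ − b·x̄ = 13.74 − 3.69·3 = 2.67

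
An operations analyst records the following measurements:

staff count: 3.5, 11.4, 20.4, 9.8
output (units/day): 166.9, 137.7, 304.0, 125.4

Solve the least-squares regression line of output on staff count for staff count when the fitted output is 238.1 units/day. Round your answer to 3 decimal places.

n = 4, Σx = 45.1, Σy = 734, Σxy = 9584.45, Σx² = 654.41
Sxx = Σx² − (Σx)²/n = 654.41 − 508.5025 = 145.9075
Sxy = Σxy − (Σx)(Σy)/n = 9584.45 − 8275.85 = 1308.6
b = Sxy/Sxx = 1308.6/145.9075 = 8.968696
a = ȳ − b·x̄ = 183.5 − 8.968696·11.275 = 82.377953
Set a + b·x = 238.1: x = (238.1 − 82.377953) / 8.968696 = 17.362842

17.363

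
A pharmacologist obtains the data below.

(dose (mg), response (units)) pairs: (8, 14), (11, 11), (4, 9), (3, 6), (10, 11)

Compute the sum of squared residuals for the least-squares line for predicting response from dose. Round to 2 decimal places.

17.32

n = 5, Σx = 36, Σy = 51, Σxy = 397, Σx² = 310, Σy² = 555
Sxx = Σx² − (Σx)²/n = 310 − 259.2 = 50.8
Sxy = Σxy − (Σx)(Σy)/n = 397 − 367.2 = 29.8
Syy = Σy² − (Σy)²/n = 555 − 520.2 = 34.8
b = Sxy/Sxx = 29.8/50.8 = 0.586614
SSE = Syy − b·Sxy = 34.8 − 0.586614·29.8 = 17.318898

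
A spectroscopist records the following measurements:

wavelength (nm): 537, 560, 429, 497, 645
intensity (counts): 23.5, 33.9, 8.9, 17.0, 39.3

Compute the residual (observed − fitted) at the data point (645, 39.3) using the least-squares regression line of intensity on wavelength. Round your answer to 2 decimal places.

-1.89

n = 5, Σx = 2668, Σy = 122.6, Σxy = 69219.1, Σx² = 1449044
Sxx = Σx² − (Σx)²/n = 1449044 − 1423644.8 = 25399.2
Sxy = Σxy − (Σx)(Σy)/n = 69219.1 − 65419.36 = 3799.74
b = Sxy/Sxx = 3799.74/25399.2 = 0.149601
a = ȳ − b·x̄ = 24.52 − 0.149601·533.6 = -55.306973
ŷ(645) = -55.306973 + 0.149601·645 = 41.185526
residual = y − ŷ = 39.3 − 41.185526 = -1.885526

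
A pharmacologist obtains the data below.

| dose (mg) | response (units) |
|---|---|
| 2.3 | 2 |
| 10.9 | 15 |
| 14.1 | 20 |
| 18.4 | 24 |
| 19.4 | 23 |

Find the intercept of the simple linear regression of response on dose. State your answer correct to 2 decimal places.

n = 5, Σx = 65.1, Σy = 84, Σxy = 1337.9, Σx² = 1037.83
Sxx = Σx² − (Σx)²/n = 1037.83 − 847.602 = 190.228
Sxy = Σxy − (Σx)(Σy)/n = 1337.9 − 1093.68 = 244.22
b = Sxy/Sxx = 244.22/190.228 = 1.283828
a = ȳ − b·x̄ = 16.8 − 1.283828·13.02 = 0.084562

0.08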